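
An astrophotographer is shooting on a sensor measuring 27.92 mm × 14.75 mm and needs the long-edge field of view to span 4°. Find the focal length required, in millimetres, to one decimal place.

From α = 2·arctan(w/2f) we get f = w / (2·tan(α/2)).
With w = 27.92 mm and α/2 = 2°, tan(α/2) ≈ 0.03492, so f ≈ 27.92 / 0.06984 ≈ 399.7621 mm.

399.8 mm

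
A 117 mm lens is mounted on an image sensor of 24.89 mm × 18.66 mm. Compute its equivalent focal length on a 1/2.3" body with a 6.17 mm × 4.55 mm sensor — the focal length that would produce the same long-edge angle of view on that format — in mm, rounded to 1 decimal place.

29.0 mm

Equal angle of view means equal width/f ratio, so f₂ = f₁ · (width₂/width₁) = 117 × 6.17/24.89.
f₂ = 117 × 0.24789 ≈ 29.003 mm.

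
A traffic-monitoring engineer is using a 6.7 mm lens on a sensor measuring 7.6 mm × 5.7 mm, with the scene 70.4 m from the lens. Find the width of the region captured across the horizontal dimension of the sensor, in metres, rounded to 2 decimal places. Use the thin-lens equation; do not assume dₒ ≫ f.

79.85 m

dₒ: 70.4 m = 70400 mm.
Similar triangles through the lens centre give W/dₒ = w/dᵢ; with 1/f = 1/dₒ + 1/dᵢ this gives W = w·(dₒ − f)/f.
W = 7.6 mm × (70400 − 6.7) / 6.7 = 7.6 × 10506.4627 ≈ 79849.116 mm = 79.8491 m.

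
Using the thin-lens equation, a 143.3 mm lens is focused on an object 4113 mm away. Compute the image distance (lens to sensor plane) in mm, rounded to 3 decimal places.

148.473 mm

1/dᵢ = 1/f − 1/dₒ = 1/143.3 − 1/4113 = 0.0067352 mm⁻¹.
dᵢ = 1/0.0067352 ≈ 148.4729 mm.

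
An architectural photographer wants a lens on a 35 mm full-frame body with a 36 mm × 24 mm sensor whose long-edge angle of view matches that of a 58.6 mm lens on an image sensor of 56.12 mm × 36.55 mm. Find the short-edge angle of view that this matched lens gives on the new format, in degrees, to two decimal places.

Equal long-edge AOV ⇒ f₂ = f₁ · 36/56.12 = 58.6 × 0.64148 ≈ 37.5909 mm.
Short-edge AOV on the new format = 2·arctan(24 / (2 × 37.5909)) = 2·arctan(0.31923) ≈ 35.4089°.

35.41°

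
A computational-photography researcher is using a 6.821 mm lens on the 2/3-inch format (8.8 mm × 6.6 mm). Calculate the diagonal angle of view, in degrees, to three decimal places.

Sensor diagonal = √(8.8² + 6.6²) = √121.0000 ≈ 11.0000 mm.
Angle of view α = 2·arctan(d/2f) with d = 11.0000 mm and f = 6.821 mm.
d/2f = 0.80633; arctan(0.80633) ≈ 38.8804°, so α ≈ 77.7608°.

77.761°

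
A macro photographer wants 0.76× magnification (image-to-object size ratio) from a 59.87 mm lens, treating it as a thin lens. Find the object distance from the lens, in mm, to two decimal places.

138.65 mm

With m = dᵢ/dₒ and 1/f = 1/dₒ + 1/dᵢ, substituting dᵢ = m·dₒ gives 1/f = (1 + 1/m)/dₒ, hence dₒ = f·(1 + 1/m).
dₒ = 59.87 × (1 + 1/0.76) = 59.87 × 2.31579 ≈ 138.646 mm.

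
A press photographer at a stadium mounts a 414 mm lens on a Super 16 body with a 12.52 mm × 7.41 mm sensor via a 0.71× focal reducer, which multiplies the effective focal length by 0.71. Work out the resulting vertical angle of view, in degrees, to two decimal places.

1.44°

Effective focal length f = 414 × 0.71 = 293.94 mm.
α = 2·arctan(7.41 / (2 × 293.94)) = 2·arctan(0.01260) ≈ 1.4443°.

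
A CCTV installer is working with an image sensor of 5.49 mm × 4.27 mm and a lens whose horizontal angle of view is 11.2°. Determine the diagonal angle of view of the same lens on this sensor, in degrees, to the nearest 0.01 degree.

From the horizontal AOV: f = 5.49 / (2·tan(5.6°)) = 5.49 / 0.19610 ≈ 27.9957 mm.
Sensor diagonal = √(5.49² + 4.27²) = √48.3730 ≈ 6.9551 mm.
Diagonal AOV = 2·arctan(6.9551 / (2 × 27.9957)) = 2·arctan(0.12422) ≈ 14.1617°.

14.16°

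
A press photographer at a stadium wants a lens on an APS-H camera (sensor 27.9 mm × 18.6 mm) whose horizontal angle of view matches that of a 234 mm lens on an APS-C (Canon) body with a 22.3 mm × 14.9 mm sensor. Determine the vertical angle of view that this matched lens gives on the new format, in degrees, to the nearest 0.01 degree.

3.64°

Equal horizontal AOV ⇒ f₂ = f₁ · 27.9/22.3 = 234 × 1.25112 ≈ 292.7623 mm.
Vertical AOV on the new format = 2·arctan(18.6 / (2 × 292.7623)) = 2·arctan(0.03177) ≈ 3.6389°.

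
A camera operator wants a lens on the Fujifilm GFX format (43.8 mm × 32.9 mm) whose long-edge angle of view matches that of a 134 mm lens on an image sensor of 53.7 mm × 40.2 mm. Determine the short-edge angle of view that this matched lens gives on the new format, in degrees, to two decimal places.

Equal long-edge AOV ⇒ f₂ = f₁ · 43.8/53.7 = 134 × 0.81564 ≈ 109.2961 mm.
Short-edge AOV on the new format = 2·arctan(32.9 / (2 × 109.2961)) = 2·arctan(0.15051) ≈ 17.1185°.

17.12°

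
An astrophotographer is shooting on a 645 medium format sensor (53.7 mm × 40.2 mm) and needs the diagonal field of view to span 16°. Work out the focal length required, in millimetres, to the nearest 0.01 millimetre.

Sensor diagonal = √(53.7² + 40.2²) = √4499.7300 ≈ 67.0800 mm.
From α = 2·arctan(d/2f) we get f = d / (2·tan(α/2)).
With d = 67.0800 mm and α/2 = 8°, tan(α/2) ≈ 0.14054, so f ≈ 67.0800 / 0.28108 ≈ 238.6496 mm.

238.65 mm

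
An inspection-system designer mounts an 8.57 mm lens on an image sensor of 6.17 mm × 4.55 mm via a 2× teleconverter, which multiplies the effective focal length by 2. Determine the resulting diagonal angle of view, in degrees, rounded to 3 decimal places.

25.212°

Effective focal length f = 8.57 × 2 = 17.14 mm.
Sensor diagonal = √(6.17² + 4.55²) = √58.7714 ≈ 7.6663 mm.
α = 2·arctan(7.666 / (2 × 17.14)) = 2·arctan(0.22364) ≈ 25.2120°.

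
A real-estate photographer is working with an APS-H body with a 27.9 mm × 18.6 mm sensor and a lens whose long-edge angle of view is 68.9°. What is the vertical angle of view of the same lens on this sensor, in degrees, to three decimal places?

49.152°

From the long-edge AOV: f = 27.9 / (2·tan(34.45°)) = 27.9 / 1.37199 ≈ 20.3354 mm.
Vertical AOV = 2·arctan(18.6 / (2 × 20.3354)) = 2·arctan(0.45733) ≈ 49.1522°.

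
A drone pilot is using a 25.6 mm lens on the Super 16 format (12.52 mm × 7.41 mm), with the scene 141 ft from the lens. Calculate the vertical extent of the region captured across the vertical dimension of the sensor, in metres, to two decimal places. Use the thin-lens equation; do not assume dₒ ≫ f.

dₒ: 141 ft × 304.8 mm/ft = 42976.80 mm.
Similar triangles through the lens centre give W/dₒ = h/dᵢ; with 1/f = 1/dₒ + 1/dᵢ this gives W = h·(dₒ − f)/f.
W = 7.41 mm × (42976.8 − 25.6) / 25.6 = 7.41 × 1677.7812 ≈ 12432.359 mm = 12.4324 m.

12.43 m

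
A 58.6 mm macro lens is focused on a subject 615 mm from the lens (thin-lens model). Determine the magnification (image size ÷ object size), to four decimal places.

0.1053×

Thin lens: 1/f = 1/dₒ + 1/dᵢ → 1/dᵢ = 1/58.6 − 1/615 = 0.0154388 mm⁻¹, so dᵢ ≈ 64.7717 mm.
Magnification m = dᵢ/dₒ = 64.7717/615 ≈ 0.10532.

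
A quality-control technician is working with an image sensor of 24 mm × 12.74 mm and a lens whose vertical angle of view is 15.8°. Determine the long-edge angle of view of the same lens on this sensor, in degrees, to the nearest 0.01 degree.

From the vertical AOV: f = 12.74 / (2·tan(7.9°)) = 12.74 / 0.27752 ≈ 45.9061 mm.
Long-edge AOV = 2·arctan(24 / (2 × 45.9061)) = 2·arctan(0.26140) ≈ 29.2990°.

29.30°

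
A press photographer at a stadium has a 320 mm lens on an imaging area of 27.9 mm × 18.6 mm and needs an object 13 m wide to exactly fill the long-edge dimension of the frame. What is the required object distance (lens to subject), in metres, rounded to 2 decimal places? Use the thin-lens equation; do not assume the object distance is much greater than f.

149.42 m

W: 13 m = 13000 mm.
Magnification m = w/W = dᵢ/dₒ; combined with 1/f = 1/dₒ + 1/dᵢ this gives dₒ = f·(1 + W/w).
dₒ = 320 mm × (1 + 13000/27.9) = 320 × 466.9498 ≈ 149423.943 mm = 149.424 m.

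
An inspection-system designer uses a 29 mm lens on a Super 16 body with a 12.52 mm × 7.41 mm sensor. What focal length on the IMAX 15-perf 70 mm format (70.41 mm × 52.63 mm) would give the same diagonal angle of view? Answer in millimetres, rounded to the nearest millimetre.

Sensor diagonal = √(12.52² + 7.41²) = √211.6585 ≈ 14.5485 mm.
Sensor diagonal = √(70.41² + 52.63²) = √7727.4850 ≈ 87.9061 mm.
Equal angle of view means equal diagonal/f ratio, so f₂ = f₁ · (diagonal₂/diagonal₁) = 29 × 87.9061/14.5485.
f₂ = 29 × 6.04229 ≈ 175.226 mm.

175 mm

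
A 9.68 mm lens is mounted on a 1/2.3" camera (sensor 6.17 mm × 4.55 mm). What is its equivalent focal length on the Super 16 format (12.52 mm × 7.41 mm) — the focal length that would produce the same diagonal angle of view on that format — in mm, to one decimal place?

18.4 mm

Sensor diagonal = √(6.17² + 4.55²) = √58.7714 ≈ 7.6663 mm.
Sensor diagonal = √(12.52² + 7.41²) = √211.6585 ≈ 14.5485 mm.
Equal angle of view means equal diagonal/f ratio, so f₂ = f₁ · (diagonal₂/diagonal₁) = 9.68 × 14.5485/7.6663.
f₂ = 9.68 × 1.89773 ≈ 18.370 mm.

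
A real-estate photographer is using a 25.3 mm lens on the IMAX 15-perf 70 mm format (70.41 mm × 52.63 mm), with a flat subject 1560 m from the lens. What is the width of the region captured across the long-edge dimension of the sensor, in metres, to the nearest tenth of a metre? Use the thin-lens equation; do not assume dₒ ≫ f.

dₒ: 1560 m = 1.56e+06 mm.
Similar triangles through the lens centre give W/dₒ = w/dᵢ; with 1/f = 1/dₒ + 1/dᵢ this gives W = w·(dₒ − f)/f.
W = 70.41 mm × (1.56e+06 − 25.3) / 25.3 = 70.41 × 61659.0791 ≈ 4341415.756 mm = 4341.42 m.

4341.4 m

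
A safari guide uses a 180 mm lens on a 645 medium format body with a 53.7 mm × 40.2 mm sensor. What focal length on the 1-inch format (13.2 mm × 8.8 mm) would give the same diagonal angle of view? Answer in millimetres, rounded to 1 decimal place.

42.6 mm

Sensor diagonal = √(53.7² + 40.2²) = √4499.7300 ≈ 67.0800 mm.
Sensor diagonal = √(13.2² + 8.8²) = √251.6800 ≈ 15.8644 mm.
Equal angle of view means equal diagonal/f ratio, so f₂ = f₁ · (diagonal₂/diagonal₁) = 180 × 15.8644/67.0800.
f₂ = 180 × 0.23650 ≈ 42.570 mm.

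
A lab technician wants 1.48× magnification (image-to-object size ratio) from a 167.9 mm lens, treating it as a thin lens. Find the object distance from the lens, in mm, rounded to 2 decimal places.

With m = dᵢ/dₒ and 1/f = 1/dₒ + 1/dᵢ, substituting dᵢ = m·dₒ gives 1/f = (1 + 1/m)/dₒ, hence dₒ = f·(1 + 1/m).
dₒ = 167.9 × (1 + 1/1.48) = 167.9 × 1.67568 ≈ 281.346 mm.

281.35 mm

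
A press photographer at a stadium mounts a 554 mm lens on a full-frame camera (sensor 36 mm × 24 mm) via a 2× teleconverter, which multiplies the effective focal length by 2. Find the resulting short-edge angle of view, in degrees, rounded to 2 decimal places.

1.24°

Effective focal length f = 554 × 2 = 1108 mm.
α = 2·arctan(24 / (2 × 1108)) = 2·arctan(0.01083) ≈ 1.2410°.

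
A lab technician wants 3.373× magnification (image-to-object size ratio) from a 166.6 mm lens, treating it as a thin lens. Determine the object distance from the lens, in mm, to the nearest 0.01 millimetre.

215.99 mm

With m = dᵢ/dₒ and 1/f = 1/dₒ + 1/dᵢ, substituting dᵢ = m·dₒ gives 1/f = (1 + 1/m)/dₒ, hence dₒ = f·(1 + 1/m).
dₒ = 166.6 × (1 + 1/3.373) = 166.6 × 1.29647 ≈ 215.992 mm.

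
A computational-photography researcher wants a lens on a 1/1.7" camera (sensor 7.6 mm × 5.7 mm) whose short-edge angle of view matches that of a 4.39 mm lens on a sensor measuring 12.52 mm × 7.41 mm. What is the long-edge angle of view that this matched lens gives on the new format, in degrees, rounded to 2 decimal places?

96.75°

Equal short-edge AOV ⇒ f₂ = f₁ · 5.7/7.41 = 4.39 × 0.76923 ≈ 3.3769 mm.
Long-edge AOV on the new format = 2·arctan(7.6 / (2 × 3.3769)) = 2·arctan(1.12528) ≈ 96.7473°.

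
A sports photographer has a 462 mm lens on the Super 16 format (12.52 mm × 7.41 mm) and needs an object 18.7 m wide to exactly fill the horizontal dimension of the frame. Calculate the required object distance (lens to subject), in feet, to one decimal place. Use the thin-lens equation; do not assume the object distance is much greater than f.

W: 18.7 m = 18700 mm.
Magnification m = w/W = dᵢ/dₒ; combined with 1/f = 1/dₒ + 1/dᵢ this gives dₒ = f·(1 + W/w).
dₒ = 462 mm × (1 + 18700/12.52) = 462 × 1494.6102 ≈ 690509.923 mm = 690509.923/304.8 ft = 2265.45 ft.

2265.5 ft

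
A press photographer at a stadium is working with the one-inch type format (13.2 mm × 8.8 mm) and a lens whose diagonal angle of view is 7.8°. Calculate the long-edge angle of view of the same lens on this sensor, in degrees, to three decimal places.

6.493°

Sensor diagonal = √(13.2² + 8.8²) = √251.6800 ≈ 15.8644 mm.
From the diagonal AOV: f = 15.8644 / (2·tan(3.9°)) = 15.8644 / 0.13635 ≈ 116.3539 mm.
Long-edge AOV = 2·arctan(13.2 / (2 × 116.3539)) = 2·arctan(0.05672) ≈ 6.4931°.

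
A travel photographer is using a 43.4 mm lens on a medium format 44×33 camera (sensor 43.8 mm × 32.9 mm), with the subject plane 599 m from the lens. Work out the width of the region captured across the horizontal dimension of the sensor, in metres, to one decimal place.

604.5 m

dₒ: 599 m = 599000 mm.
Similar triangles through the lens centre give W/dₒ = w/dᵢ; with 1/f = 1/dₒ + 1/dᵢ this gives W = w·(dₒ − f)/f.
W = 43.8 mm × (599000 − 43.4) / 43.4 = 43.8 × 13800.8433 ≈ 604476.937 mm = 604.477 m.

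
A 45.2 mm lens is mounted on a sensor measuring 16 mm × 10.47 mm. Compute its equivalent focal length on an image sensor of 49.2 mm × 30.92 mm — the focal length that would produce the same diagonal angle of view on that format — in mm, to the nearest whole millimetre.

Sensor diagonal = √(16² + 10.47²) = √365.6209 ≈ 19.1212 mm.
Sensor diagonal = √(49.2² + 30.92²) = √3376.6864 ≈ 58.1093 mm.
Equal angle of view means equal diagonal/f ratio, so f₂ = f₁ · (diagonal₂/diagonal₁) = 45.2 × 58.1093/19.1212.
f₂ = 45.2 × 3.03899 ≈ 137.363 mm.

137 mm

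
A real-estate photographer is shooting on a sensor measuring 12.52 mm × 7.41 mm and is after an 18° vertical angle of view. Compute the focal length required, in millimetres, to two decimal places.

23.39 mm

From α = 2·arctan(h/2f) we get f = h / (2·tan(α/2)).
With h = 7.41 mm and α/2 = 9°, tan(α/2) ≈ 0.15838, so f ≈ 7.41 / 0.31677 ≈ 23.3924 mm.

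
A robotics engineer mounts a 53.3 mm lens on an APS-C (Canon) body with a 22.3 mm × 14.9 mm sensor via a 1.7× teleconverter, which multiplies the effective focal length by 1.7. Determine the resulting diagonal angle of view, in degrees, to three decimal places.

16.837°

Effective focal length f = 53.3 × 1.7 = 90.61 mm.
Sensor diagonal = √(22.3² + 14.9²) = √719.3000 ≈ 26.8198 mm.
α = 2·arctan(26.820 / (2 × 90.61)) = 2·arctan(0.14800) ≈ 16.8368°.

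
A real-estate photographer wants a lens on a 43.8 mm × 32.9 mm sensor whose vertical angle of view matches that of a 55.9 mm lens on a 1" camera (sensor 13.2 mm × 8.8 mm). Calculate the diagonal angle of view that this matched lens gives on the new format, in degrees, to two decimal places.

14.93°

Equal vertical AOV ⇒ f₂ = f₁ · 32.9/8.8 = 55.9 × 3.73864 ≈ 208.9898 mm.
Sensor diagonal = √(43.8² + 32.9²) = √3000.8500 ≈ 54.7800 mm.
Diagonal AOV on the new format = 2·arctan(54.7800 / (2 × 208.9898)) = 2·arctan(0.13106) ≈ 14.9332°.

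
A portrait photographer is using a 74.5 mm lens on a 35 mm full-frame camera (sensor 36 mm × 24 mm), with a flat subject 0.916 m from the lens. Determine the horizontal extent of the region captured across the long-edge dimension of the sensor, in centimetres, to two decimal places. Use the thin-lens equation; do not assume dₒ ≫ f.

dₒ: 0.916 m = 916 mm.
Similar triangles through the lens centre give W/dₒ = w/dᵢ; with 1/f = 1/dₒ + 1/dᵢ this gives W = w·(dₒ − f)/f.
W = 36 mm × (916 − 74.5) / 74.5 = 36 × 11.2953 ≈ 406.631 mm = 40.6631 cm.

40.66 cm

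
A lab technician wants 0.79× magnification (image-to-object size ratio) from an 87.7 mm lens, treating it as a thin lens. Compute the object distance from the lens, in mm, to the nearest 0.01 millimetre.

With m = dᵢ/dₒ and 1/f = 1/dₒ + 1/dᵢ, substituting dᵢ = m·dₒ gives 1/f = (1 + 1/m)/dₒ, hence dₒ = f·(1 + 1/m).
dₒ = 87.7 × (1 + 1/0.79) = 87.7 × 2.26582 ≈ 198.713 mm.

198.71 mm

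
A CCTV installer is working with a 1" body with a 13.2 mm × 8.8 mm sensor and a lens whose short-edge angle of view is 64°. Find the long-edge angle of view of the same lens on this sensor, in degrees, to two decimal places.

86.29°

From the short-edge AOV: f = 8.8 / (2·tan(32°)) = 8.8 / 1.24974 ≈ 7.0415 mm.
Long-edge AOV = 2·arctan(13.2 / (2 × 7.0415)) = 2·arctan(0.93730) ≈ 86.2928°.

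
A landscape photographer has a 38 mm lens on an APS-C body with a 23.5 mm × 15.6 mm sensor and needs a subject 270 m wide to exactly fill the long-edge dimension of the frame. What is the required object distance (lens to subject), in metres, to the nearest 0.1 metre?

436.6 m

W: 270 m = 270000 mm.
Magnification m = w/W = dᵢ/dₒ; combined with 1/f = 1/dₒ + 1/dᵢ this gives dₒ = f·(1 + W/w).
dₒ = 38 mm × (1 + 270000/23.5) = 38 × 11490.3617 ≈ 436633.745 mm = 436.634 m.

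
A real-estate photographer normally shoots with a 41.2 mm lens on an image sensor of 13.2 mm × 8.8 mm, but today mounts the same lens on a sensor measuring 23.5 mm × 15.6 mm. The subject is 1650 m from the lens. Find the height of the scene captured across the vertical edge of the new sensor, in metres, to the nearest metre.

The focal length stays 41.2 mm; the relevant sensor dimension is now h = 15.6 mm. Object distance dₒ = 1650 m = 1.65e+06 mm.
Thin-lens field height W = h·(dₒ − f)/f = 15.6 × (1.65e+06 − 41.2)/41.2 ≈ 624741.682 mm = 624.742 m.

625 m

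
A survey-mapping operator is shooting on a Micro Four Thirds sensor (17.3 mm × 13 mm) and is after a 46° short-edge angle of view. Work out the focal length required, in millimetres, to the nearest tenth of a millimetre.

From α = 2·arctan(h/2f) we get f = h / (2·tan(α/2)).
With h = 13 mm and α/2 = 23°, tan(α/2) ≈ 0.42447, so f ≈ 13 / 0.84895 ≈ 15.3130 mm.

15.3 mm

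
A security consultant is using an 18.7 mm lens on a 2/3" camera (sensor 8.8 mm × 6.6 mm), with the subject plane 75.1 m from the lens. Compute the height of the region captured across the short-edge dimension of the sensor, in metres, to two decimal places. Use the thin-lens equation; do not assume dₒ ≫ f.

dₒ: 75.1 m = 75100 mm.
Similar triangles through the lens centre give W/dₒ = h/dᵢ; with 1/f = 1/dₒ + 1/dᵢ this gives W = h·(dₒ − f)/f.
W = 6.6 mm × (75100 − 18.7) / 18.7 = 6.6 × 4015.0428 ≈ 26499.282 mm = 26.4993 m.

26.50 m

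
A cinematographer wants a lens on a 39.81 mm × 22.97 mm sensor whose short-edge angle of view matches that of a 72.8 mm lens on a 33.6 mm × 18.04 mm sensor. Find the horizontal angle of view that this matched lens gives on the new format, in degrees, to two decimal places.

Equal short-edge AOV ⇒ f₂ = f₁ · 22.97/18.04 = 72.8 × 1.27328 ≈ 92.6949 mm.
Horizontal AOV on the new format = 2·arctan(39.81 / (2 × 92.6949)) = 2·arctan(0.21474) ≈ 24.2389°.

24.24°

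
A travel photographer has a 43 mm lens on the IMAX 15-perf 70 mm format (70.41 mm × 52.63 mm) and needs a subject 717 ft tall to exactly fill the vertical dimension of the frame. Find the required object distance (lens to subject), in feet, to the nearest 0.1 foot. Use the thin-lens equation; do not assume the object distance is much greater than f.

585.9 ft

W: 717 ft × 304.8 mm/ft = 218541.59 mm.
Magnification m = h/W = dᵢ/dₒ; combined with 1/f = 1/dₒ + 1/dᵢ this gives dₒ = f·(1 + W/h).
dₒ = 43 mm × (1 + 218542/52.63) = 43 × 4153.4148 ≈ 178596.838 mm = 178596.838/304.8 ft = 585.948 ft.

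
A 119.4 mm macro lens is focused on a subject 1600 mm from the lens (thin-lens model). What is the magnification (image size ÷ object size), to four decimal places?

0.0806×

Thin lens: 1/f = 1/dₒ + 1/dᵢ → 1/dᵢ = 1/119.4 − 1/1600 = 0.0077502 mm⁻¹, so dᵢ ≈ 129.0288 mm.
Magnification m = dᵢ/dₒ = 129.0288/1600 ≈ 0.08064.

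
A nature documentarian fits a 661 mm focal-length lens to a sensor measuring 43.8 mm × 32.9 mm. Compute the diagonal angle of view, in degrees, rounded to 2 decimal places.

4.75°

Sensor diagonal = √(43.8² + 32.9²) = √3000.8500 ≈ 54.7800 mm.
Angle of view α = 2·arctan(d/2f) with d = 54.7800 mm and f = 661 mm.
d/2f = 0.04144; arctan(0.04144) ≈ 2.3728°, so α ≈ 4.7456°.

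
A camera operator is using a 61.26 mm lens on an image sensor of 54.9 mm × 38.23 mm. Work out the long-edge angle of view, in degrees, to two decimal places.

48.27°

Angle of view α = 2·arctan(w/2f) with w = 54.9 mm and f = 61.26 mm.
w/2f = 0.44809; arctan(0.44809) ≈ 24.1367°, so α ≈ 48.2734°.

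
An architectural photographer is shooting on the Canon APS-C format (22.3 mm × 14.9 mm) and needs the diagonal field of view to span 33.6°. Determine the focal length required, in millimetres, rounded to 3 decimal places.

Sensor diagonal = √(22.3² + 14.9²) = √719.3000 ≈ 26.8198 mm.
From α = 2·arctan(d/2f) we get f = d / (2·tan(α/2)).
With d = 26.8198 mm and α/2 = 16.8°, tan(α/2) ≈ 0.30192, so f ≈ 26.8198 / 0.60384 ≈ 44.4157 mm.

44.416 mm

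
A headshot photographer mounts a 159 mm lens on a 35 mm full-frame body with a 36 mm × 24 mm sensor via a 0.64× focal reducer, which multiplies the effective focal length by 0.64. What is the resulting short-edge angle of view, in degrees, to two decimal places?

Effective focal length f = 159 × 0.64 = 101.76 mm.
α = 2·arctan(24 / (2 × 101.76)) = 2·arctan(0.11792) ≈ 13.4510°.

13.45°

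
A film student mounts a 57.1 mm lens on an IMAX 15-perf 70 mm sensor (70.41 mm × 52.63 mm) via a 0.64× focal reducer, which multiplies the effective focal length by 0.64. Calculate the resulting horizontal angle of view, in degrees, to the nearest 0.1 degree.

Effective focal length f = 57.1 × 0.64 = 36.544 mm.
α = 2·arctan(70.41 / (2 × 36.544)) = 2·arctan(0.96336) ≈ 87.8617°.

87.9°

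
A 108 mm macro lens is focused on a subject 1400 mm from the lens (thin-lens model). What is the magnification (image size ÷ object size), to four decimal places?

0.0836×

Thin lens: 1/f = 1/dₒ + 1/dᵢ → 1/dᵢ = 1/108 − 1/1400 = 0.0085450 mm⁻¹, so dᵢ ≈ 117.0279 mm.
Magnification m = dᵢ/dₒ = 117.0279/1400 ≈ 0.08359.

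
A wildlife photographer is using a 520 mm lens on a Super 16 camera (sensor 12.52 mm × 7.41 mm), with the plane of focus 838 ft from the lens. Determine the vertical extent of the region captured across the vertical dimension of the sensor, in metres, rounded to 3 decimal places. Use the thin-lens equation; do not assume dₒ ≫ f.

3.632 m

dₒ: 838 ft × 304.8 mm/ft = 255422.39 mm.
Similar triangles through the lens centre give W/dₒ = h/dᵢ; with 1/f = 1/dₒ + 1/dᵢ this gives W = h·(dₒ − f)/f.
W = 7.41 mm × (255422 − 520) / 520 = 7.41 × 490.1969 ≈ 3632.359 mm = 3.63236 m.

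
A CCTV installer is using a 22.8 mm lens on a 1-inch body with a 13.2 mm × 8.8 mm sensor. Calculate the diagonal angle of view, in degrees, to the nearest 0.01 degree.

38.37°

Sensor diagonal = √(13.2² + 8.8²) = √251.6800 ≈ 15.8644 mm.
Angle of view α = 2·arctan(d/2f) with d = 15.8644 mm and f = 22.8 mm.
d/2f = 0.34790; arctan(0.34790) ≈ 19.1830°, so α ≈ 38.3660°.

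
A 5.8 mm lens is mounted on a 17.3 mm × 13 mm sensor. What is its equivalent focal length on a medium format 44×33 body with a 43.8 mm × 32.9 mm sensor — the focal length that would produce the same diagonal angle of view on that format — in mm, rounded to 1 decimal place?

Sensor diagonal = √(17.3² + 13²) = √468.2900 ≈ 21.6400 mm.
Sensor diagonal = √(43.8² + 32.9²) = √3000.8500 ≈ 54.7800 mm.
Equal angle of view means equal diagonal/f ratio, so f₂ = f₁ · (diagonal₂/diagonal₁) = 5.8 × 54.7800/21.6400.
f₂ = 5.8 × 2.53142 ≈ 14.682 mm.

14.7 mm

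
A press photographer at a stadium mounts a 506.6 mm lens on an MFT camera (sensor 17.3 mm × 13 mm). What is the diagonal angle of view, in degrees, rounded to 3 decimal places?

Sensor diagonal = √(17.3² + 13²) = √468.2900 ≈ 21.6400 mm.
Angle of view α = 2·arctan(d/2f) with d = 21.6400 mm and f = 506.6 mm.
d/2f = 0.02136; arctan(0.02136) ≈ 1.2235°, so α ≈ 2.4471°.

2.447°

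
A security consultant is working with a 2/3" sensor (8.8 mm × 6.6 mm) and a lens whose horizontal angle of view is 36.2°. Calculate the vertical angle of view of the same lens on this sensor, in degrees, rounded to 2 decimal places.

From the horizontal AOV: f = 8.8 / (2·tan(18.1°)) = 8.8 / 0.65370 ≈ 13.4618 mm.
Vertical AOV = 2·arctan(6.6 / (2 × 13.4618)) = 2·arctan(0.24514) ≈ 27.5475°.

27.55°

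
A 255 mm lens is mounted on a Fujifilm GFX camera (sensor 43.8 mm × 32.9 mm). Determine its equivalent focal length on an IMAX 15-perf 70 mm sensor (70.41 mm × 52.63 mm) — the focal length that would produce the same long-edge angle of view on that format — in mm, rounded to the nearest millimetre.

410 mm

Equal angle of view means equal width/f ratio, so f₂ = f₁ · (width₂/width₁) = 255 × 70.41/43.8.
f₂ = 255 × 1.60753 ≈ 409.921 mm.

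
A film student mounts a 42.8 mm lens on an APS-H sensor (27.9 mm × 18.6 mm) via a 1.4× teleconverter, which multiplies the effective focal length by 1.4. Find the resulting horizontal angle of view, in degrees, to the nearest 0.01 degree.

26.21°

Effective focal length f = 42.8 × 1.4 = 59.92 mm.
α = 2·arctan(27.9 / (2 × 59.92)) = 2·arctan(0.23281) ≈ 26.2112°.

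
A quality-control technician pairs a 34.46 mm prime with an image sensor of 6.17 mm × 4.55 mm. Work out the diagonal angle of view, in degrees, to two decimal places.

12.69°

Sensor diagonal = √(6.17² + 4.55²) = √58.7714 ≈ 7.6663 mm.
Angle of view α = 2·arctan(d/2f) with d = 7.6663 mm and f = 34.46 mm.
d/2f = 0.11123; arctan(0.11123) ≈ 6.3471°, so α ≈ 12.6943°.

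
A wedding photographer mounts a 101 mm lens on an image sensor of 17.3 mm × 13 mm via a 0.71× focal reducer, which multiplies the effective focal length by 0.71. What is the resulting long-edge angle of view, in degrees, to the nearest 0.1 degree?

Effective focal length f = 101 × 0.71 = 71.71 mm.
α = 2·arctan(17.3 / (2 × 71.71)) = 2·arctan(0.12062) ≈ 13.7561°.

13.8°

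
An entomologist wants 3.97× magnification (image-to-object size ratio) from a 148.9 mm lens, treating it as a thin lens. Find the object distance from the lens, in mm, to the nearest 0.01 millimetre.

186.41 mm

With m = dᵢ/dₒ and 1/f = 1/dₒ + 1/dᵢ, substituting dᵢ = m·dₒ gives 1/f = (1 + 1/m)/dₒ, hence dₒ = f·(1 + 1/m).
dₒ = 148.9 × (1 + 1/3.97) = 148.9 × 1.25189 ≈ 186.406 mm.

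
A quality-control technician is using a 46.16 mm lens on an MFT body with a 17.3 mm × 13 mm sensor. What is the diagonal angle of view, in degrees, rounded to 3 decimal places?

Sensor diagonal = √(17.3² + 13²) = √468.2900 ≈ 21.6400 mm.
Angle of view α = 2·arctan(d/2f) with d = 21.6400 mm and f = 46.16 mm.
d/2f = 0.23440; arctan(0.23440) ≈ 13.1921°, so α ≈ 26.3842°.

26.384°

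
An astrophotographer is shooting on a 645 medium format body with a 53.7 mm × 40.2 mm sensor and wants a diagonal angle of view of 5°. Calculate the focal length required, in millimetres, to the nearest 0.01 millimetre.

768.19 mm

Sensor diagonal = √(53.7² + 40.2²) = √4499.7300 ≈ 67.0800 mm.
From α = 2·arctan(d/2f) we get f = d / (2·tan(α/2)).
With d = 67.0800 mm and α/2 = 2.5°, tan(α/2) ≈ 0.04366, so f ≈ 67.0800 / 0.08732 ≈ 768.1926 mm.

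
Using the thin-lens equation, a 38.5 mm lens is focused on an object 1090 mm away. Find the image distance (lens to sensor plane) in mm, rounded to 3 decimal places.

39.910 mm

1/dᵢ = 1/f − 1/dₒ = 1/38.5 − 1/1090 = 0.0250566 mm⁻¹.
dᵢ = 1/0.0250566 ≈ 39.9097 mm.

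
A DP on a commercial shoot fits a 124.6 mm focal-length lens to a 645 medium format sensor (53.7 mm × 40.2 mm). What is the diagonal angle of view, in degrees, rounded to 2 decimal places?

Sensor diagonal = √(53.7² + 40.2²) = √4499.7300 ≈ 67.0800 mm.
Angle of view α = 2·arctan(d/2f) with d = 67.0800 mm and f = 124.6 mm.
d/2f = 0.26918; arctan(0.26918) ≈ 15.0659°, so α ≈ 30.1317°.

30.13°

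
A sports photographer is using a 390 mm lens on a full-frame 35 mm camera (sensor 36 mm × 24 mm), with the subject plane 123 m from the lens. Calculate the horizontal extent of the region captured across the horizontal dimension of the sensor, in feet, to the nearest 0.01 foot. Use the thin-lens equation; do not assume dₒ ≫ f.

37.13 ft

dₒ: 123 m = 123000 mm.
Similar triangles through the lens centre give W/dₒ = w/dᵢ; with 1/f = 1/dₒ + 1/dᵢ this gives W = w·(dₒ − f)/f.
W = 36 mm × (123000 − 390) / 390 = 36 × 314.3846 ≈ 11317.846 mm = 11317.846/304.8 ft = 37.132 ft.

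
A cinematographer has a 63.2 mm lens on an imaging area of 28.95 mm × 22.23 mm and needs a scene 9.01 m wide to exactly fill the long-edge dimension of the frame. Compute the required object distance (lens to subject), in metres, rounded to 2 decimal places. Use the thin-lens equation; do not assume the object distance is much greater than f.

W: 9.01 m = 9010 mm.
Magnification m = w/W = dᵢ/dₒ; combined with 1/f = 1/dₒ + 1/dᵢ this gives dₒ = f·(1 + W/w).
dₒ = 63.2 mm × (1 + 9010/28.95) = 63.2 × 312.2263 ≈ 19732.699 mm = 19.7327 m.

19.73 m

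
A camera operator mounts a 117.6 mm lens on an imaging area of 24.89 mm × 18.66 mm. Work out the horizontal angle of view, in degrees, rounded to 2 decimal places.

12.08°

Angle of view α = 2·arctan(w/2f) with w = 24.89 mm and f = 117.6 mm.
w/2f = 0.10582; arctan(0.10582) ≈ 6.0408°, so α ≈ 12.0817°.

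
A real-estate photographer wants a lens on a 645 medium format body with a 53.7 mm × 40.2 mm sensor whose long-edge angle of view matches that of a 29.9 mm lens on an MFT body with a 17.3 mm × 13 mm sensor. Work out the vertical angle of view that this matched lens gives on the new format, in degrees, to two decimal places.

24.44°

Equal long-edge AOV ⇒ f₂ = f₁ · 53.7/17.3 = 29.9 × 3.10405 ≈ 92.8110 mm.
Vertical AOV on the new format = 2·arctan(40.2 / (2 × 92.8110)) = 2·arctan(0.21657) ≈ 24.4396°.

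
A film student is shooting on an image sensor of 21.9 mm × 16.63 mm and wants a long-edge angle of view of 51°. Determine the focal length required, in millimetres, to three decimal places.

From α = 2·arctan(w/2f) we get f = w / (2·tan(α/2)).
With w = 21.9 mm and α/2 = 25.5°, tan(α/2) ≈ 0.47698, so f ≈ 21.9 / 0.95395 ≈ 22.9572 mm.

22.957 mm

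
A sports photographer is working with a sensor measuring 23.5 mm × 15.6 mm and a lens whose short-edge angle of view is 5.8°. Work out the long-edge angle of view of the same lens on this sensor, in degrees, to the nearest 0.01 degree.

From the short-edge AOV: f = 15.6 / (2·tan(2.9°)) = 15.6 / 0.10132 ≈ 153.9743 mm.
Long-edge AOV = 2·arctan(23.5 / (2 × 153.9743)) = 2·arctan(0.07631) ≈ 8.7277°.

8.73°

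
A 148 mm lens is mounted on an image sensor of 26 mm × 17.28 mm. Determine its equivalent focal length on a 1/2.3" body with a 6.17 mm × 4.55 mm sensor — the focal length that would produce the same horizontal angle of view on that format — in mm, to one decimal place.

Equal angle of view means equal width/f ratio, so f₂ = f₁ · (width₂/width₁) = 148 × 6.17/26.
f₂ = 148 × 0.23731 ≈ 35.122 mm.

35.1 mm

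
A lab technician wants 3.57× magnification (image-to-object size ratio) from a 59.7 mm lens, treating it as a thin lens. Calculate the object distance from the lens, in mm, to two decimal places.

With m = dᵢ/dₒ and 1/f = 1/dₒ + 1/dᵢ, substituting dᵢ = m·dₒ gives 1/f = (1 + 1/m)/dₒ, hence dₒ = f·(1 + 1/m).
dₒ = 59.7 × (1 + 1/3.57) = 59.7 × 1.28011 ≈ 76.423 mm.

76.42 mm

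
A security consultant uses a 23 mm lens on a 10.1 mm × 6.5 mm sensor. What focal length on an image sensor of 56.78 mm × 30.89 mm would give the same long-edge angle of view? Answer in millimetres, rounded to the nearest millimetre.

Equal angle of view means equal width/f ratio, so f₂ = f₁ · (width₂/width₁) = 23 × 56.78/10.1.
f₂ = 23 × 5.62178 ≈ 129.301 mm.

129 mm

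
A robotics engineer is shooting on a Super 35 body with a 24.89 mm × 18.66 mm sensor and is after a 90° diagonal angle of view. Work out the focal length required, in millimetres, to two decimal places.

15.55 mm

Sensor diagonal = √(24.89² + 18.66²) = √967.7077 ≈ 31.1080 mm.
From α = 2·arctan(d/2f) we get f = d / (2·tan(α/2)).
With d = 31.1080 mm and α/2 = 45°, tan(α/2) ≈ 1.00000, so f ≈ 31.1080 / 2.00000 ≈ 15.5540 mm.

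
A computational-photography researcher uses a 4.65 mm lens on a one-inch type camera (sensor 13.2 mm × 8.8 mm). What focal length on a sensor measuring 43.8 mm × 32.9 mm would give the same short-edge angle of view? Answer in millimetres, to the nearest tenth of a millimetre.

17.4 mm

Equal angle of view means equal height/f ratio, so f₂ = f₁ · (height₂/height₁) = 4.65 × 32.9/8.8.
f₂ = 4.65 × 3.73864 ≈ 17.385 mm.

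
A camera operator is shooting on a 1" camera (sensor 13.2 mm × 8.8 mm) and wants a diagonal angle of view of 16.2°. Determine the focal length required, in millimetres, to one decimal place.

Sensor diagonal = √(13.2² + 8.8²) = √251.6800 ≈ 15.8644 mm.
From α = 2·arctan(d/2f) we get f = d / (2·tan(α/2)).
With d = 15.8644 mm and α/2 = 8.1°, tan(α/2) ≈ 0.14232, so f ≈ 15.8644 / 0.28464 ≈ 55.7346 mm.

55.7 mm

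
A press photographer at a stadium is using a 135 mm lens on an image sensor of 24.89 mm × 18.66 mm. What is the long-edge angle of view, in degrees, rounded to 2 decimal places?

Angle of view α = 2·arctan(w/2f) with w = 24.89 mm and f = 135 mm.
w/2f = 0.09219; arctan(0.09219) ≈ 5.2669°, so α ≈ 10.5339°.

10.53°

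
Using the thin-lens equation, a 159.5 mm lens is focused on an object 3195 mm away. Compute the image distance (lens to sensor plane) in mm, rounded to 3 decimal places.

1/dᵢ = 1/f − 1/dₒ = 1/159.5 − 1/3195 = 0.0059566 mm⁻¹.
dᵢ = 1/0.0059566 ≈ 167.8809 mm.

167.881 mm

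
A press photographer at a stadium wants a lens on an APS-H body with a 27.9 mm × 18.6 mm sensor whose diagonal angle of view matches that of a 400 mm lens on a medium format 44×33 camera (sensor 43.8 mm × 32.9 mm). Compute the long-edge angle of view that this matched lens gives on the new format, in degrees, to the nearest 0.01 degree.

6.52°

Sensor diagonal = √(43.8² + 32.9²) = √3000.8500 ≈ 54.7800 mm.
Sensor diagonal = √(27.9² + 18.6²) = √1124.3700 ≈ 33.5316 mm.
Equal diagonal AOV ⇒ f₂ = f₁ · 33.5316/54.7800 = 400 × 0.61211 ≈ 244.8457 mm.
Long-edge AOV on the new format = 2·arctan(27.9 / (2 × 244.8457)) = 2·arctan(0.05697) ≈ 6.5218°.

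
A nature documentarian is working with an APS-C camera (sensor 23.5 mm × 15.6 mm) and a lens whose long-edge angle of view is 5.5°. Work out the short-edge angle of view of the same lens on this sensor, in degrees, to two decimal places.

From the long-edge AOV: f = 23.5 / (2·tan(2.75°)) = 23.5 / 0.09607 ≈ 244.6212 mm.
Short-edge AOV = 2·arctan(15.6 / (2 × 244.6212)) = 2·arctan(0.03189) ≈ 3.6526°.

3.65°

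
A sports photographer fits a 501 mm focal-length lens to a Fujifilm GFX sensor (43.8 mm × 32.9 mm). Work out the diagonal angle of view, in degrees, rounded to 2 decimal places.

6.26°

Sensor diagonal = √(43.8² + 32.9²) = √3000.8500 ≈ 54.7800 mm.
Angle of view α = 2·arctan(d/2f) with d = 54.7800 mm and f = 501 mm.
d/2f = 0.05467; arctan(0.05467) ≈ 3.1293°, so α ≈ 6.2586°.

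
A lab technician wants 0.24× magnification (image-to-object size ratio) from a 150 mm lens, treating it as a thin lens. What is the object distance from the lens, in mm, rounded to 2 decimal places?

With m = dᵢ/dₒ and 1/f = 1/dₒ + 1/dᵢ, substituting dᵢ = m·dₒ gives 1/f = (1 + 1/m)/dₒ, hence dₒ = f·(1 + 1/m).
dₒ = 150 × (1 + 1/0.24) = 150 × 5.16667 ≈ 775.000 mm.

775.00 mm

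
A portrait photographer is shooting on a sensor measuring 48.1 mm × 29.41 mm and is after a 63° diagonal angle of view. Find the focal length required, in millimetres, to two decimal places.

Sensor diagonal = √(48.1² + 29.41²) = √3178.5581 ≈ 56.3787 mm.
From α = 2·arctan(d/2f) we get f = d / (2·tan(α/2)).
With d = 56.3787 mm and α/2 = 31.5°, tan(α/2) ≈ 0.61280, so f ≈ 56.3787 / 1.22560 ≈ 46.0008 mm.

46.00 mm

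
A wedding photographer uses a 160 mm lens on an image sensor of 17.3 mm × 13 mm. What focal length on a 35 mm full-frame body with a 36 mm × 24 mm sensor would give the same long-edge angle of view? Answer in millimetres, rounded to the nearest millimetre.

333 mm

Equal angle of view means equal width/f ratio, so f₂ = f₁ · (width₂/width₁) = 160 × 36/17.3.
f₂ = 160 × 2.08092 ≈ 332.948 mm.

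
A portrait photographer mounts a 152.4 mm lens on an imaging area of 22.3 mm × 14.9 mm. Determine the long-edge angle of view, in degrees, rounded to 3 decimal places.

Angle of view α = 2·arctan(w/2f) with w = 22.3 mm and f = 152.4 mm.
w/2f = 0.07316; arctan(0.07316) ≈ 4.1845°, so α ≈ 8.3689°.

8.369°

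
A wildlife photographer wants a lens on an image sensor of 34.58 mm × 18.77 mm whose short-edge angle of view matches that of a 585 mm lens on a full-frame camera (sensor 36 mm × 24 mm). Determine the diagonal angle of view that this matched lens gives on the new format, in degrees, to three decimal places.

4.924°

Equal short-edge AOV ⇒ f₂ = f₁ · 18.77/24 = 585 × 0.78208 ≈ 457.5187 mm.
Sensor diagonal = √(34.58² + 18.77²) = √1548.0893 ≈ 39.3458 mm.
Diagonal AOV on the new format = 2·arctan(39.3458 / (2 × 457.5187)) = 2·arctan(0.04300) ≈ 4.9243°.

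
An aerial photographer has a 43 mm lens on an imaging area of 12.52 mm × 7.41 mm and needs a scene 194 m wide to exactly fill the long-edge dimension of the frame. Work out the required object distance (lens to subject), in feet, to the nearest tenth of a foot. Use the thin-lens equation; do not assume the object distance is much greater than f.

2186.1 ft

W: 194 m = 194000 mm.
Magnification m = w/W = dᵢ/dₒ; combined with 1/f = 1/dₒ + 1/dᵢ this gives dₒ = f·(1 + W/w).
dₒ = 43 mm × (1 + 194000/12.52) = 43 × 15496.2077 ≈ 666336.930 mm = 666336.930/304.8 ft = 2186.14 ft.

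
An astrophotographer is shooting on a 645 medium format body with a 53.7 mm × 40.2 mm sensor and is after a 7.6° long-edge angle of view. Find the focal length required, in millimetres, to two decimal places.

404.25 mm

From α = 2·arctan(w/2f) we get f = w / (2·tan(α/2)).
With w = 53.7 mm and α/2 = 3.8°, tan(α/2) ≈ 0.06642, so f ≈ 53.7 / 0.13284 ≈ 404.2462 mm.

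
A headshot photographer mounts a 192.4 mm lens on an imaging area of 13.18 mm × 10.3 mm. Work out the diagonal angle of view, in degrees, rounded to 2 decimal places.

Sensor diagonal = √(13.18² + 10.3²) = √279.8024 ≈ 16.7273 mm.
Angle of view α = 2·arctan(d/2f) with d = 16.7273 mm and f = 192.4 mm.
d/2f = 0.04347; arctan(0.04347) ≈ 2.4891°, so α ≈ 4.9782°.

4.98°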